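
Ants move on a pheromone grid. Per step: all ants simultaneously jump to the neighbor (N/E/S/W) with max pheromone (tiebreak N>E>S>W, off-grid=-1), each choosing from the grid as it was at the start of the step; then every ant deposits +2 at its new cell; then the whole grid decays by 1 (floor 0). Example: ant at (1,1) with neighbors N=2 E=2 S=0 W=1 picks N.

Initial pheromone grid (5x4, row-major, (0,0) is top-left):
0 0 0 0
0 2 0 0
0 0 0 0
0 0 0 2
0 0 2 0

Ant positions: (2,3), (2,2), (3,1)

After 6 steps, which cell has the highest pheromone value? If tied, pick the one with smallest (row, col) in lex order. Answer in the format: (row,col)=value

Step 1: ant0:(2,3)->S->(3,3) | ant1:(2,2)->N->(1,2) | ant2:(3,1)->N->(2,1)
  grid max=3 at (3,3)
Step 2: ant0:(3,3)->N->(2,3) | ant1:(1,2)->W->(1,1) | ant2:(2,1)->N->(1,1)
  grid max=4 at (1,1)
Step 3: ant0:(2,3)->S->(3,3) | ant1:(1,1)->N->(0,1) | ant2:(1,1)->N->(0,1)
  grid max=3 at (0,1)
Step 4: ant0:(3,3)->N->(2,3) | ant1:(0,1)->S->(1,1) | ant2:(0,1)->S->(1,1)
  grid max=6 at (1,1)
Step 5: ant0:(2,3)->S->(3,3) | ant1:(1,1)->N->(0,1) | ant2:(1,1)->N->(0,1)
  grid max=5 at (0,1)
Step 6: ant0:(3,3)->N->(2,3) | ant1:(0,1)->S->(1,1) | ant2:(0,1)->S->(1,1)
  grid max=8 at (1,1)
Final grid:
  0 4 0 0
  0 8 0 0
  0 0 0 1
  0 0 0 2
  0 0 0 0
Max pheromone 8 at (1,1)

Answer: (1,1)=8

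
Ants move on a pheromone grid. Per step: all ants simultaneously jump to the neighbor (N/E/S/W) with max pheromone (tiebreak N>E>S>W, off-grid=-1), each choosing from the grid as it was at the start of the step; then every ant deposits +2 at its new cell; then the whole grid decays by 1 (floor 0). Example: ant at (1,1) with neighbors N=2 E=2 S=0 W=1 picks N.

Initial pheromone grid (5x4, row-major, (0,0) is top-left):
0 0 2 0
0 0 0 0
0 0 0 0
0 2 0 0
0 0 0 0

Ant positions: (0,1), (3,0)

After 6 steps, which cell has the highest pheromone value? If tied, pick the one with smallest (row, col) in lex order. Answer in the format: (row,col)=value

Step 1: ant0:(0,1)->E->(0,2) | ant1:(3,0)->E->(3,1)
  grid max=3 at (0,2)
Step 2: ant0:(0,2)->E->(0,3) | ant1:(3,1)->N->(2,1)
  grid max=2 at (0,2)
Step 3: ant0:(0,3)->W->(0,2) | ant1:(2,1)->S->(3,1)
  grid max=3 at (0,2)
Step 4: ant0:(0,2)->E->(0,3) | ant1:(3,1)->N->(2,1)
  grid max=2 at (0,2)
Step 5: ant0:(0,3)->W->(0,2) | ant1:(2,1)->S->(3,1)
  grid max=3 at (0,2)
Step 6: ant0:(0,2)->E->(0,3) | ant1:(3,1)->N->(2,1)
  grid max=2 at (0,2)
Final grid:
  0 0 2 1
  0 0 0 0
  0 1 0 0
  0 2 0 0
  0 0 0 0
Max pheromone 2 at (0,2)

Answer: (0,2)=2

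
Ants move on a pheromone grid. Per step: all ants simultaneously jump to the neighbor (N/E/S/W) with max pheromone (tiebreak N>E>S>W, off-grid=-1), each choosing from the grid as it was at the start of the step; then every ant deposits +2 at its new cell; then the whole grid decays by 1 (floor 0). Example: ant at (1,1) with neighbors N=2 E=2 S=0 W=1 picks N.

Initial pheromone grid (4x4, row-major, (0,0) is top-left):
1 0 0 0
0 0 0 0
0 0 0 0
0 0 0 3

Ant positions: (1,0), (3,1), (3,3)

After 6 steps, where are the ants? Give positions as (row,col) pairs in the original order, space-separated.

Step 1: ant0:(1,0)->N->(0,0) | ant1:(3,1)->N->(2,1) | ant2:(3,3)->N->(2,3)
  grid max=2 at (0,0)
Step 2: ant0:(0,0)->E->(0,1) | ant1:(2,1)->N->(1,1) | ant2:(2,3)->S->(3,3)
  grid max=3 at (3,3)
Step 3: ant0:(0,1)->S->(1,1) | ant1:(1,1)->N->(0,1) | ant2:(3,3)->N->(2,3)
  grid max=2 at (0,1)
Step 4: ant0:(1,1)->N->(0,1) | ant1:(0,1)->S->(1,1) | ant2:(2,3)->S->(3,3)
  grid max=3 at (0,1)
Step 5: ant0:(0,1)->S->(1,1) | ant1:(1,1)->N->(0,1) | ant2:(3,3)->N->(2,3)
  grid max=4 at (0,1)
Step 6: ant0:(1,1)->N->(0,1) | ant1:(0,1)->S->(1,1) | ant2:(2,3)->S->(3,3)
  grid max=5 at (0,1)

(0,1) (1,1) (3,3)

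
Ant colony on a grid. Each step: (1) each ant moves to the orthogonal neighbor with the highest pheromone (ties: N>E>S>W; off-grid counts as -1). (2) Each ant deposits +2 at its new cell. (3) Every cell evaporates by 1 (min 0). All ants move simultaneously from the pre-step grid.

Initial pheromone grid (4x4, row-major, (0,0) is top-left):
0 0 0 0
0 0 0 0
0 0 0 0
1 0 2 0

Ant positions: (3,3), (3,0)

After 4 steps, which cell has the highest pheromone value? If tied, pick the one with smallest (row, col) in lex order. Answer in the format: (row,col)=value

Step 1: ant0:(3,3)->W->(3,2) | ant1:(3,0)->N->(2,0)
  grid max=3 at (3,2)
Step 2: ant0:(3,2)->N->(2,2) | ant1:(2,0)->N->(1,0)
  grid max=2 at (3,2)
Step 3: ant0:(2,2)->S->(3,2) | ant1:(1,0)->N->(0,0)
  grid max=3 at (3,2)
Step 4: ant0:(3,2)->N->(2,2) | ant1:(0,0)->E->(0,1)
  grid max=2 at (3,2)
Final grid:
  0 1 0 0
  0 0 0 0
  0 0 1 0
  0 0 2 0
Max pheromone 2 at (3,2)

Answer: (3,2)=2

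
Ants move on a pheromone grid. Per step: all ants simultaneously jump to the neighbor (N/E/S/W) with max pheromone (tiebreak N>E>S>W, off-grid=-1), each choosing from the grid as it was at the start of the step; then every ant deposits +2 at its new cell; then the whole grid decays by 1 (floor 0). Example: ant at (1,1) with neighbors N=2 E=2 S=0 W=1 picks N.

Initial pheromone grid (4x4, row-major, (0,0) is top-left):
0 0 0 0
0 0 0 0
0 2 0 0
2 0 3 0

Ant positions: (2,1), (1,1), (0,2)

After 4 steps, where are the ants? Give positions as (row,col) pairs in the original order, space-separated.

Step 1: ant0:(2,1)->N->(1,1) | ant1:(1,1)->S->(2,1) | ant2:(0,2)->E->(0,3)
  grid max=3 at (2,1)
Step 2: ant0:(1,1)->S->(2,1) | ant1:(2,1)->N->(1,1) | ant2:(0,3)->S->(1,3)
  grid max=4 at (2,1)
Step 3: ant0:(2,1)->N->(1,1) | ant1:(1,1)->S->(2,1) | ant2:(1,3)->N->(0,3)
  grid max=5 at (2,1)
Step 4: ant0:(1,1)->S->(2,1) | ant1:(2,1)->N->(1,1) | ant2:(0,3)->S->(1,3)
  grid max=6 at (2,1)

(2,1) (1,1) (1,3)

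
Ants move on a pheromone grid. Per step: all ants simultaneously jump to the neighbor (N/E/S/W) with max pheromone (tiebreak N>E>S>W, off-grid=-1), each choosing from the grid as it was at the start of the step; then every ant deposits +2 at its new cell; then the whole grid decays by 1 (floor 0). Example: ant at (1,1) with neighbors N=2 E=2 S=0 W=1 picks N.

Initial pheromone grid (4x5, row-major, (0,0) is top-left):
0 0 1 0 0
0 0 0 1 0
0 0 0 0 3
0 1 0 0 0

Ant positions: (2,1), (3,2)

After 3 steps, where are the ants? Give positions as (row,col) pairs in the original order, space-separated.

Step 1: ant0:(2,1)->S->(3,1) | ant1:(3,2)->W->(3,1)
  grid max=4 at (3,1)
Step 2: ant0:(3,1)->N->(2,1) | ant1:(3,1)->N->(2,1)
  grid max=3 at (2,1)
Step 3: ant0:(2,1)->S->(3,1) | ant1:(2,1)->S->(3,1)
  grid max=6 at (3,1)

(3,1) (3,1)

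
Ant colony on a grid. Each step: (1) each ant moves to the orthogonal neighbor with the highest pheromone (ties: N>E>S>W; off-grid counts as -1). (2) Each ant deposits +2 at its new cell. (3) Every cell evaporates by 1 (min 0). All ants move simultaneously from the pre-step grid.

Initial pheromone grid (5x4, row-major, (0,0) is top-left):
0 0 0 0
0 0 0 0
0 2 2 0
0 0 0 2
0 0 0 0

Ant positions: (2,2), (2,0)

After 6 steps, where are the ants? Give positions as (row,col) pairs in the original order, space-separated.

Step 1: ant0:(2,2)->W->(2,1) | ant1:(2,0)->E->(2,1)
  grid max=5 at (2,1)
Step 2: ant0:(2,1)->E->(2,2) | ant1:(2,1)->E->(2,2)
  grid max=4 at (2,1)
Step 3: ant0:(2,2)->W->(2,1) | ant1:(2,2)->W->(2,1)
  grid max=7 at (2,1)
Step 4: ant0:(2,1)->E->(2,2) | ant1:(2,1)->E->(2,2)
  grid max=6 at (2,1)
Step 5: ant0:(2,2)->W->(2,1) | ant1:(2,2)->W->(2,1)
  grid max=9 at (2,1)
Step 6: ant0:(2,1)->E->(2,2) | ant1:(2,1)->E->(2,2)
  grid max=8 at (2,1)

(2,2) (2,2)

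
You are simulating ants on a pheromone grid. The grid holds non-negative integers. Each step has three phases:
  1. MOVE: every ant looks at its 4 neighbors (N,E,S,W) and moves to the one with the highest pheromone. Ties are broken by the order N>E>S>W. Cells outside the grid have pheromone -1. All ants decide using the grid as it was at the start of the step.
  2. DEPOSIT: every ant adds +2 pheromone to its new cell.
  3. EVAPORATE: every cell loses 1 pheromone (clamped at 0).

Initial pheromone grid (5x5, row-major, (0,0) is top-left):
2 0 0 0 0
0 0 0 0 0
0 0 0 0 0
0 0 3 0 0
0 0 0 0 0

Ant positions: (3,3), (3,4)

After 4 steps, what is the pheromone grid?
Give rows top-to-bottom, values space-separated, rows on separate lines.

After step 1: ants at (3,2),(2,4)
  1 0 0 0 0
  0 0 0 0 0
  0 0 0 0 1
  0 0 4 0 0
  0 0 0 0 0
After step 2: ants at (2,2),(1,4)
  0 0 0 0 0
  0 0 0 0 1
  0 0 1 0 0
  0 0 3 0 0
  0 0 0 0 0
After step 3: ants at (3,2),(0,4)
  0 0 0 0 1
  0 0 0 0 0
  0 0 0 0 0
  0 0 4 0 0
  0 0 0 0 0
After step 4: ants at (2,2),(1,4)
  0 0 0 0 0
  0 0 0 0 1
  0 0 1 0 0
  0 0 3 0 0
  0 0 0 0 0

0 0 0 0 0
0 0 0 0 1
0 0 1 0 0
0 0 3 0 0
0 0 0 0 0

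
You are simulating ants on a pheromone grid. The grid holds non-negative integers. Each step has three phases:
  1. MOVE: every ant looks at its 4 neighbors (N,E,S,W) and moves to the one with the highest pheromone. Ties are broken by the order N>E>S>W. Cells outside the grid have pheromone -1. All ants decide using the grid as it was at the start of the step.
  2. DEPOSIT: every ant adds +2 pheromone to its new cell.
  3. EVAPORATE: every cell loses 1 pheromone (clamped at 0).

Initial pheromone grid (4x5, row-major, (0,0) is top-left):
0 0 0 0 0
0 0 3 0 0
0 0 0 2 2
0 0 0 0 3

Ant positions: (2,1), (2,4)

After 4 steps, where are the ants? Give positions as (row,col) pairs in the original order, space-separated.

Step 1: ant0:(2,1)->N->(1,1) | ant1:(2,4)->S->(3,4)
  grid max=4 at (3,4)
Step 2: ant0:(1,1)->E->(1,2) | ant1:(3,4)->N->(2,4)
  grid max=3 at (1,2)
Step 3: ant0:(1,2)->N->(0,2) | ant1:(2,4)->S->(3,4)
  grid max=4 at (3,4)
Step 4: ant0:(0,2)->S->(1,2) | ant1:(3,4)->N->(2,4)
  grid max=3 at (1,2)

(1,2) (2,4)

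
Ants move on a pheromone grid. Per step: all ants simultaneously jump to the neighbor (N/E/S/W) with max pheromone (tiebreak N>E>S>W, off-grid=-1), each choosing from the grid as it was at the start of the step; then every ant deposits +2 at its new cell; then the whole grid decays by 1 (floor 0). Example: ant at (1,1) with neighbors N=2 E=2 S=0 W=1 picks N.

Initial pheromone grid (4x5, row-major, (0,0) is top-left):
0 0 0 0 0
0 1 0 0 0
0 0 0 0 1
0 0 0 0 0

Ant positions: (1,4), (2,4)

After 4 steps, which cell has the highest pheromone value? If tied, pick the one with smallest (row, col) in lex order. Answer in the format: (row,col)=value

Answer: (2,4)=5

Derivation:
Step 1: ant0:(1,4)->S->(2,4) | ant1:(2,4)->N->(1,4)
  grid max=2 at (2,4)
Step 2: ant0:(2,4)->N->(1,4) | ant1:(1,4)->S->(2,4)
  grid max=3 at (2,4)
Step 3: ant0:(1,4)->S->(2,4) | ant1:(2,4)->N->(1,4)
  grid max=4 at (2,4)
Step 4: ant0:(2,4)->N->(1,4) | ant1:(1,4)->S->(2,4)
  grid max=5 at (2,4)
Final grid:
  0 0 0 0 0
  0 0 0 0 4
  0 0 0 0 5
  0 0 0 0 0
Max pheromone 5 at (2,4)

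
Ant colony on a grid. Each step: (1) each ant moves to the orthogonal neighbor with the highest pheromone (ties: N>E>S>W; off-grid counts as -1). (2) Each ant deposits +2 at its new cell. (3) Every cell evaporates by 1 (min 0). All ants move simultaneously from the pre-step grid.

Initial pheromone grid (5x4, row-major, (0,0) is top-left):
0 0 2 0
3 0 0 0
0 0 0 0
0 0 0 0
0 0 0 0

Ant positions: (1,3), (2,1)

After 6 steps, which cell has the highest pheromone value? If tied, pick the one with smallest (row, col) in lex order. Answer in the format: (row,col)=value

Answer: (1,0)=3

Derivation:
Step 1: ant0:(1,3)->N->(0,3) | ant1:(2,1)->N->(1,1)
  grid max=2 at (1,0)
Step 2: ant0:(0,3)->W->(0,2) | ant1:(1,1)->W->(1,0)
  grid max=3 at (1,0)
Step 3: ant0:(0,2)->E->(0,3) | ant1:(1,0)->N->(0,0)
  grid max=2 at (1,0)
Step 4: ant0:(0,3)->W->(0,2) | ant1:(0,0)->S->(1,0)
  grid max=3 at (1,0)
Step 5: ant0:(0,2)->E->(0,3) | ant1:(1,0)->N->(0,0)
  grid max=2 at (1,0)
Step 6: ant0:(0,3)->W->(0,2) | ant1:(0,0)->S->(1,0)
  grid max=3 at (1,0)
Final grid:
  0 0 2 0
  3 0 0 0
  0 0 0 0
  0 0 0 0
  0 0 0 0
Max pheromone 3 at (1,0)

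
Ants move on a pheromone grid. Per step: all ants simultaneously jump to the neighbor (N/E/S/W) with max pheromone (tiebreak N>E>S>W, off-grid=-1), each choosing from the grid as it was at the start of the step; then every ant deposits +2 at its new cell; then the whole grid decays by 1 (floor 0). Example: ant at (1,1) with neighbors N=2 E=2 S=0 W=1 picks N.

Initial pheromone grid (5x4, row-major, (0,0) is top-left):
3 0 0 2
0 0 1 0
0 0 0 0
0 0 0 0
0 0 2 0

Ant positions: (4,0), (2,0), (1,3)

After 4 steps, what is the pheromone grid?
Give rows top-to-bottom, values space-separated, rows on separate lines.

After step 1: ants at (3,0),(1,0),(0,3)
  2 0 0 3
  1 0 0 0
  0 0 0 0
  1 0 0 0
  0 0 1 0
After step 2: ants at (2,0),(0,0),(1,3)
  3 0 0 2
  0 0 0 1
  1 0 0 0
  0 0 0 0
  0 0 0 0
After step 3: ants at (1,0),(0,1),(0,3)
  2 1 0 3
  1 0 0 0
  0 0 0 0
  0 0 0 0
  0 0 0 0
After step 4: ants at (0,0),(0,0),(1,3)
  5 0 0 2
  0 0 0 1
  0 0 0 0
  0 0 0 0
  0 0 0 0

5 0 0 2
0 0 0 1
0 0 0 0
0 0 0 0
0 0 0 0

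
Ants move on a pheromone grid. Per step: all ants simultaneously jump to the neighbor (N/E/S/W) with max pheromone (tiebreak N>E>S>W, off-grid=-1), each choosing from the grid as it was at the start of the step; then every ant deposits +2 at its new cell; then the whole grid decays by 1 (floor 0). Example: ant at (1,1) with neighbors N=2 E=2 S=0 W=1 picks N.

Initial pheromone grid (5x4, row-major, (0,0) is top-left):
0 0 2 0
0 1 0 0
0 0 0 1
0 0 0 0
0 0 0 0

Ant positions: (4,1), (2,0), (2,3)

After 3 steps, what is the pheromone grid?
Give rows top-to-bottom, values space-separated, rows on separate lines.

After step 1: ants at (3,1),(1,0),(1,3)
  0 0 1 0
  1 0 0 1
  0 0 0 0
  0 1 0 0
  0 0 0 0
After step 2: ants at (2,1),(0,0),(0,3)
  1 0 0 1
  0 0 0 0
  0 1 0 0
  0 0 0 0
  0 0 0 0
After step 3: ants at (1,1),(0,1),(1,3)
  0 1 0 0
  0 1 0 1
  0 0 0 0
  0 0 0 0
  0 0 0 0

0 1 0 0
0 1 0 1
0 0 0 0
0 0 0 0
0 0 0 0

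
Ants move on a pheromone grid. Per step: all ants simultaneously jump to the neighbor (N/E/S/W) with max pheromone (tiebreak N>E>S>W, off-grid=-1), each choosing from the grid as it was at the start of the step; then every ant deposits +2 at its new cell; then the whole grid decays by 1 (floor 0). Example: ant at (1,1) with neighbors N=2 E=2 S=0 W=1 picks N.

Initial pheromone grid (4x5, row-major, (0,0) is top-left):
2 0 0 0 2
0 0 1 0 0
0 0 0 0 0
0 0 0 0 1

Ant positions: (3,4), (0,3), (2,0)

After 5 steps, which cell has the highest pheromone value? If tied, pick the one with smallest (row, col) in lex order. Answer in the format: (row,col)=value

Answer: (0,4)=7

Derivation:
Step 1: ant0:(3,4)->N->(2,4) | ant1:(0,3)->E->(0,4) | ant2:(2,0)->N->(1,0)
  grid max=3 at (0,4)
Step 2: ant0:(2,4)->N->(1,4) | ant1:(0,4)->S->(1,4) | ant2:(1,0)->N->(0,0)
  grid max=3 at (1,4)
Step 3: ant0:(1,4)->N->(0,4) | ant1:(1,4)->N->(0,4) | ant2:(0,0)->E->(0,1)
  grid max=5 at (0,4)
Step 4: ant0:(0,4)->S->(1,4) | ant1:(0,4)->S->(1,4) | ant2:(0,1)->W->(0,0)
  grid max=5 at (1,4)
Step 5: ant0:(1,4)->N->(0,4) | ant1:(1,4)->N->(0,4) | ant2:(0,0)->E->(0,1)
  grid max=7 at (0,4)
Final grid:
  1 1 0 0 7
  0 0 0 0 4
  0 0 0 0 0
  0 0 0 0 0
Max pheromone 7 at (0,4)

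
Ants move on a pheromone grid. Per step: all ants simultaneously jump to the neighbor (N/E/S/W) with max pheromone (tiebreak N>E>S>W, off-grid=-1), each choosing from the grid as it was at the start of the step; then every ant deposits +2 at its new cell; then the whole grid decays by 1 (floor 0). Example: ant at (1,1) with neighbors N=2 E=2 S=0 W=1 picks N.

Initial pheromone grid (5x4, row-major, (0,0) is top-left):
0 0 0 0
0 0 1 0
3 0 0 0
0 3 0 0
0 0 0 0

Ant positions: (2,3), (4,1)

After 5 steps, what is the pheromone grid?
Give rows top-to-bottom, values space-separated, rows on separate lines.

After step 1: ants at (1,3),(3,1)
  0 0 0 0
  0 0 0 1
  2 0 0 0
  0 4 0 0
  0 0 0 0
After step 2: ants at (0,3),(2,1)
  0 0 0 1
  0 0 0 0
  1 1 0 0
  0 3 0 0
  0 0 0 0
After step 3: ants at (1,3),(3,1)
  0 0 0 0
  0 0 0 1
  0 0 0 0
  0 4 0 0
  0 0 0 0
After step 4: ants at (0,3),(2,1)
  0 0 0 1
  0 0 0 0
  0 1 0 0
  0 3 0 0
  0 0 0 0
After step 5: ants at (1,3),(3,1)
  0 0 0 0
  0 0 0 1
  0 0 0 0
  0 4 0 0
  0 0 0 0

0 0 0 0
0 0 0 1
0 0 0 0
0 4 0 0
0 0 0 0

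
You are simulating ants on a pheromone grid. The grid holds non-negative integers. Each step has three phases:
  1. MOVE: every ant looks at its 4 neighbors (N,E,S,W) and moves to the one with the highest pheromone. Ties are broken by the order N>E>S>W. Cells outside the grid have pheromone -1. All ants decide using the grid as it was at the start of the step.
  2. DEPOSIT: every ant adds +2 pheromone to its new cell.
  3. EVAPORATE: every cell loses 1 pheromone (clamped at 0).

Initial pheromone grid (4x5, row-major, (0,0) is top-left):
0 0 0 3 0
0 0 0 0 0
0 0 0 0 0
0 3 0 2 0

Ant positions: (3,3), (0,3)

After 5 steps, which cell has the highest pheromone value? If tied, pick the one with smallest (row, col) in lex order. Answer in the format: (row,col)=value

Step 1: ant0:(3,3)->N->(2,3) | ant1:(0,3)->E->(0,4)
  grid max=2 at (0,3)
Step 2: ant0:(2,3)->S->(3,3) | ant1:(0,4)->W->(0,3)
  grid max=3 at (0,3)
Step 3: ant0:(3,3)->N->(2,3) | ant1:(0,3)->E->(0,4)
  grid max=2 at (0,3)
Step 4: ant0:(2,3)->S->(3,3) | ant1:(0,4)->W->(0,3)
  grid max=3 at (0,3)
Step 5: ant0:(3,3)->N->(2,3) | ant1:(0,3)->E->(0,4)
  grid max=2 at (0,3)
Final grid:
  0 0 0 2 1
  0 0 0 0 0
  0 0 0 1 0
  0 0 0 1 0
Max pheromone 2 at (0,3)

Answer: (0,3)=2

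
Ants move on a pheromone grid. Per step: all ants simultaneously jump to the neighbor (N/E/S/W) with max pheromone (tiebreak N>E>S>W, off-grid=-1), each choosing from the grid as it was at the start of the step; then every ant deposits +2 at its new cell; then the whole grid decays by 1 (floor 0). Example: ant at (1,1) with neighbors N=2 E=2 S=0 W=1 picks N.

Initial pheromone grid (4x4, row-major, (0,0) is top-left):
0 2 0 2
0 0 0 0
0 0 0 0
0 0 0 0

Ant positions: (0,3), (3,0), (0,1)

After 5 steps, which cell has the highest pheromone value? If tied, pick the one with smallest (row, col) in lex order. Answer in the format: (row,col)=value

Answer: (0,3)=5

Derivation:
Step 1: ant0:(0,3)->S->(1,3) | ant1:(3,0)->N->(2,0) | ant2:(0,1)->E->(0,2)
  grid max=1 at (0,1)
Step 2: ant0:(1,3)->N->(0,3) | ant1:(2,0)->N->(1,0) | ant2:(0,2)->E->(0,3)
  grid max=4 at (0,3)
Step 3: ant0:(0,3)->S->(1,3) | ant1:(1,0)->N->(0,0) | ant2:(0,3)->S->(1,3)
  grid max=3 at (0,3)
Step 4: ant0:(1,3)->N->(0,3) | ant1:(0,0)->E->(0,1) | ant2:(1,3)->N->(0,3)
  grid max=6 at (0,3)
Step 5: ant0:(0,3)->S->(1,3) | ant1:(0,1)->E->(0,2) | ant2:(0,3)->S->(1,3)
  grid max=5 at (0,3)
Final grid:
  0 0 1 5
  0 0 0 5
  0 0 0 0
  0 0 0 0
Max pheromone 5 at (0,3)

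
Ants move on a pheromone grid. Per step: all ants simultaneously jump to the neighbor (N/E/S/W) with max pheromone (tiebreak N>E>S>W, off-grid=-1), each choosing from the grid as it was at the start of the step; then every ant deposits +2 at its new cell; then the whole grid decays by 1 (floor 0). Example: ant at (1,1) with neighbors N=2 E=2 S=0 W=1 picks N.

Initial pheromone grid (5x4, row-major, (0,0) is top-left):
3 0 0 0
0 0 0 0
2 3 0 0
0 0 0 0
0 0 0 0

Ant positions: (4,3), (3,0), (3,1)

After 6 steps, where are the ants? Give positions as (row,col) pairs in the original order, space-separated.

Step 1: ant0:(4,3)->N->(3,3) | ant1:(3,0)->N->(2,0) | ant2:(3,1)->N->(2,1)
  grid max=4 at (2,1)
Step 2: ant0:(3,3)->N->(2,3) | ant1:(2,0)->E->(2,1) | ant2:(2,1)->W->(2,0)
  grid max=5 at (2,1)
Step 3: ant0:(2,3)->N->(1,3) | ant1:(2,1)->W->(2,0) | ant2:(2,0)->E->(2,1)
  grid max=6 at (2,1)
Step 4: ant0:(1,3)->N->(0,3) | ant1:(2,0)->E->(2,1) | ant2:(2,1)->W->(2,0)
  grid max=7 at (2,1)
Step 5: ant0:(0,3)->S->(1,3) | ant1:(2,1)->W->(2,0) | ant2:(2,0)->E->(2,1)
  grid max=8 at (2,1)
Step 6: ant0:(1,3)->N->(0,3) | ant1:(2,0)->E->(2,1) | ant2:(2,1)->W->(2,0)
  grid max=9 at (2,1)

(0,3) (2,1) (2,0)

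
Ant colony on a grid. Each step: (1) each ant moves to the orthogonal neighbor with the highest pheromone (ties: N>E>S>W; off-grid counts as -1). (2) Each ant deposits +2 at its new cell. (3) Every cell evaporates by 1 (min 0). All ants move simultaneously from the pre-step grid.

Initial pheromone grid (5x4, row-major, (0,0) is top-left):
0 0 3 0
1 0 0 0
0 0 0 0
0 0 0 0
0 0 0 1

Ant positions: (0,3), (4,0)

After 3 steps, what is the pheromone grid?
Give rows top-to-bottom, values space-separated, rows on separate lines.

After step 1: ants at (0,2),(3,0)
  0 0 4 0
  0 0 0 0
  0 0 0 0
  1 0 0 0
  0 0 0 0
After step 2: ants at (0,3),(2,0)
  0 0 3 1
  0 0 0 0
  1 0 0 0
  0 0 0 0
  0 0 0 0
After step 3: ants at (0,2),(1,0)
  0 0 4 0
  1 0 0 0
  0 0 0 0
  0 0 0 0
  0 0 0 0

0 0 4 0
1 0 0 0
0 0 0 0
0 0 0 0
0 0 0 0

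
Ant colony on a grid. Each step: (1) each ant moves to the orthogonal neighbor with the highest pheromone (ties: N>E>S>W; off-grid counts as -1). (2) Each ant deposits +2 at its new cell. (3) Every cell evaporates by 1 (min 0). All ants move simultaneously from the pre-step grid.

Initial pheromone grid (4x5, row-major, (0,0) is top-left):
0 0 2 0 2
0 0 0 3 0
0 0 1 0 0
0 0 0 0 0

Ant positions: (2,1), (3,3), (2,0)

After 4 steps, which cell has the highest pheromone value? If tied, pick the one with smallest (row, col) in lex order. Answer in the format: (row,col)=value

Answer: (1,3)=5

Derivation:
Step 1: ant0:(2,1)->E->(2,2) | ant1:(3,3)->N->(2,3) | ant2:(2,0)->N->(1,0)
  grid max=2 at (1,3)
Step 2: ant0:(2,2)->E->(2,3) | ant1:(2,3)->N->(1,3) | ant2:(1,0)->N->(0,0)
  grid max=3 at (1,3)
Step 3: ant0:(2,3)->N->(1,3) | ant1:(1,3)->S->(2,3) | ant2:(0,0)->E->(0,1)
  grid max=4 at (1,3)
Step 4: ant0:(1,3)->S->(2,3) | ant1:(2,3)->N->(1,3) | ant2:(0,1)->E->(0,2)
  grid max=5 at (1,3)
Final grid:
  0 0 1 0 0
  0 0 0 5 0
  0 0 0 4 0
  0 0 0 0 0
Max pheromone 5 at (1,3)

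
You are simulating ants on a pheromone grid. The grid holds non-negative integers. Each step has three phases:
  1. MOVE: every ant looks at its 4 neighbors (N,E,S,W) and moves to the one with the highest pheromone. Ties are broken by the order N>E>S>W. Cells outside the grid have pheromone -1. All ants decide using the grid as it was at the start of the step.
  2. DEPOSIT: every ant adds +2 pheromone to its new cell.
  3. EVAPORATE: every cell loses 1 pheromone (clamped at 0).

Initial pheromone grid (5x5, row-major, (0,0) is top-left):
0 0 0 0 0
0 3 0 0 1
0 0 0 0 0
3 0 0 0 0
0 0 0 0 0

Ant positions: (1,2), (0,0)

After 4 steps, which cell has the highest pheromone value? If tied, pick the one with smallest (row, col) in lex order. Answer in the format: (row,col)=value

Answer: (1,1)=7

Derivation:
Step 1: ant0:(1,2)->W->(1,1) | ant1:(0,0)->E->(0,1)
  grid max=4 at (1,1)
Step 2: ant0:(1,1)->N->(0,1) | ant1:(0,1)->S->(1,1)
  grid max=5 at (1,1)
Step 3: ant0:(0,1)->S->(1,1) | ant1:(1,1)->N->(0,1)
  grid max=6 at (1,1)
Step 4: ant0:(1,1)->N->(0,1) | ant1:(0,1)->S->(1,1)
  grid max=7 at (1,1)
Final grid:
  0 4 0 0 0
  0 7 0 0 0
  0 0 0 0 0
  0 0 0 0 0
  0 0 0 0 0
Max pheromone 7 at (1,1)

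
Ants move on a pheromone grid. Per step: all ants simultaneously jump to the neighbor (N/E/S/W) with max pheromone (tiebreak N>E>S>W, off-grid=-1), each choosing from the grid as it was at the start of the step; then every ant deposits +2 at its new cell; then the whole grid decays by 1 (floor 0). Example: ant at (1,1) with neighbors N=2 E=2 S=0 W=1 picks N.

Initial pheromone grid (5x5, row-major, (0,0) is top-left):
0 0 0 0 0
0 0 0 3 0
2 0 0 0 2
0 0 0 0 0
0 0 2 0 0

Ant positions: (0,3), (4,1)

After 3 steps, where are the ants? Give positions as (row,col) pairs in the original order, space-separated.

Step 1: ant0:(0,3)->S->(1,3) | ant1:(4,1)->E->(4,2)
  grid max=4 at (1,3)
Step 2: ant0:(1,3)->N->(0,3) | ant1:(4,2)->N->(3,2)
  grid max=3 at (1,3)
Step 3: ant0:(0,3)->S->(1,3) | ant1:(3,2)->S->(4,2)
  grid max=4 at (1,3)

(1,3) (4,2)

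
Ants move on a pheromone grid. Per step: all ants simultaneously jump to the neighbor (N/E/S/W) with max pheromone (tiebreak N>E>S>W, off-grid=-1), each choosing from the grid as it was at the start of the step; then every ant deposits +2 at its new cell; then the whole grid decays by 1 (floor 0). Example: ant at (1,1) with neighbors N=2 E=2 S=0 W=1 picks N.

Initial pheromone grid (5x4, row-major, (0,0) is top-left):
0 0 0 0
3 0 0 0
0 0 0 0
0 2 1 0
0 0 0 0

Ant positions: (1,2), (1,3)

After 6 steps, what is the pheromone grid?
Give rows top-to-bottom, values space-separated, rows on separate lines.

After step 1: ants at (0,2),(0,3)
  0 0 1 1
  2 0 0 0
  0 0 0 0
  0 1 0 0
  0 0 0 0
After step 2: ants at (0,3),(0,2)
  0 0 2 2
  1 0 0 0
  0 0 0 0
  0 0 0 0
  0 0 0 0
After step 3: ants at (0,2),(0,3)
  0 0 3 3
  0 0 0 0
  0 0 0 0
  0 0 0 0
  0 0 0 0
After step 4: ants at (0,3),(0,2)
  0 0 4 4
  0 0 0 0
  0 0 0 0
  0 0 0 0
  0 0 0 0
After step 5: ants at (0,2),(0,3)
  0 0 5 5
  0 0 0 0
  0 0 0 0
  0 0 0 0
  0 0 0 0
After step 6: ants at (0,3),(0,2)
  0 0 6 6
  0 0 0 0
  0 0 0 0
  0 0 0 0
  0 0 0 0

0 0 6 6
0 0 0 0
0 0 0 0
0 0 0 0
0 0 0 0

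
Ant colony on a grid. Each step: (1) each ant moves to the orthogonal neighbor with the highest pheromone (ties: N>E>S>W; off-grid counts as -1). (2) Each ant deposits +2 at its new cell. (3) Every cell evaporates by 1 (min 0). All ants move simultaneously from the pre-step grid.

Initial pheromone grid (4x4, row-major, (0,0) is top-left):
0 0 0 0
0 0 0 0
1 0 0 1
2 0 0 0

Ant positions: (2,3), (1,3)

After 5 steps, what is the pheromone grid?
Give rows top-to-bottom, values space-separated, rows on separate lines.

After step 1: ants at (1,3),(2,3)
  0 0 0 0
  0 0 0 1
  0 0 0 2
  1 0 0 0
After step 2: ants at (2,3),(1,3)
  0 0 0 0
  0 0 0 2
  0 0 0 3
  0 0 0 0
After step 3: ants at (1,3),(2,3)
  0 0 0 0
  0 0 0 3
  0 0 0 4
  0 0 0 0
After step 4: ants at (2,3),(1,3)
  0 0 0 0
  0 0 0 4
  0 0 0 5
  0 0 0 0
After step 5: ants at (1,3),(2,3)
  0 0 0 0
  0 0 0 5
  0 0 0 6
  0 0 0 0

0 0 0 0
0 0 0 5
0 0 0 6
0 0 0 0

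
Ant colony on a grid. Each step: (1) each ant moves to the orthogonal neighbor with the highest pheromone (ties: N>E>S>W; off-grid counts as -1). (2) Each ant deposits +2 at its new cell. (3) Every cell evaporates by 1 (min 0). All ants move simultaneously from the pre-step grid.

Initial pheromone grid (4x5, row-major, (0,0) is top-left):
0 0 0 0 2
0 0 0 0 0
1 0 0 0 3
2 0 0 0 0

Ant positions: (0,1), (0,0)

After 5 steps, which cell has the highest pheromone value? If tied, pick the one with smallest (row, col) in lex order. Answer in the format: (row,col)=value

Answer: (0,1)=5

Derivation:
Step 1: ant0:(0,1)->E->(0,2) | ant1:(0,0)->E->(0,1)
  grid max=2 at (2,4)
Step 2: ant0:(0,2)->W->(0,1) | ant1:(0,1)->E->(0,2)
  grid max=2 at (0,1)
Step 3: ant0:(0,1)->E->(0,2) | ant1:(0,2)->W->(0,1)
  grid max=3 at (0,1)
Step 4: ant0:(0,2)->W->(0,1) | ant1:(0,1)->E->(0,2)
  grid max=4 at (0,1)
Step 5: ant0:(0,1)->E->(0,2) | ant1:(0,2)->W->(0,1)
  grid max=5 at (0,1)
Final grid:
  0 5 5 0 0
  0 0 0 0 0
  0 0 0 0 0
  0 0 0 0 0
Max pheromone 5 at (0,1)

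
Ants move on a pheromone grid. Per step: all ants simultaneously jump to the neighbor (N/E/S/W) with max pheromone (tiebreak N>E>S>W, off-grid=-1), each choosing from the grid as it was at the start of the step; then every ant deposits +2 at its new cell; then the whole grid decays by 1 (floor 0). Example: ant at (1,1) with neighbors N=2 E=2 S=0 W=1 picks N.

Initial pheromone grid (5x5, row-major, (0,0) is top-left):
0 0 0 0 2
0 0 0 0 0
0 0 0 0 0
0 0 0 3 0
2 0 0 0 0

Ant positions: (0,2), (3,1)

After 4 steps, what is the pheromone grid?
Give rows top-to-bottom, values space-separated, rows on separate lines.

After step 1: ants at (0,3),(2,1)
  0 0 0 1 1
  0 0 0 0 0
  0 1 0 0 0
  0 0 0 2 0
  1 0 0 0 0
After step 2: ants at (0,4),(1,1)
  0 0 0 0 2
  0 1 0 0 0
  0 0 0 0 0
  0 0 0 1 0
  0 0 0 0 0
After step 3: ants at (1,4),(0,1)
  0 1 0 0 1
  0 0 0 0 1
  0 0 0 0 0
  0 0 0 0 0
  0 0 0 0 0
After step 4: ants at (0,4),(0,2)
  0 0 1 0 2
  0 0 0 0 0
  0 0 0 0 0
  0 0 0 0 0
  0 0 0 0 0

0 0 1 0 2
0 0 0 0 0
0 0 0 0 0
0 0 0 0 0
0 0 0 0 0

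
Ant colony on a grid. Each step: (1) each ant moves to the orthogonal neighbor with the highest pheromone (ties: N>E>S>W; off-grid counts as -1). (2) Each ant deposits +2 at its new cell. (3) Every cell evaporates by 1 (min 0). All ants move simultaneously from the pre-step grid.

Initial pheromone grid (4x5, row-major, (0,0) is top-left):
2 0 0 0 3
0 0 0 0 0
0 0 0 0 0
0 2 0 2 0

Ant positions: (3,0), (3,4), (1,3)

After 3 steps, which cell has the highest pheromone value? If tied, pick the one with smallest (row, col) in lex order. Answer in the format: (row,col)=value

Step 1: ant0:(3,0)->E->(3,1) | ant1:(3,4)->W->(3,3) | ant2:(1,3)->N->(0,3)
  grid max=3 at (3,1)
Step 2: ant0:(3,1)->N->(2,1) | ant1:(3,3)->N->(2,3) | ant2:(0,3)->E->(0,4)
  grid max=3 at (0,4)
Step 3: ant0:(2,1)->S->(3,1) | ant1:(2,3)->S->(3,3) | ant2:(0,4)->S->(1,4)
  grid max=3 at (3,1)
Final grid:
  0 0 0 0 2
  0 0 0 0 1
  0 0 0 0 0
  0 3 0 3 0
Max pheromone 3 at (3,1)

Answer: (3,1)=3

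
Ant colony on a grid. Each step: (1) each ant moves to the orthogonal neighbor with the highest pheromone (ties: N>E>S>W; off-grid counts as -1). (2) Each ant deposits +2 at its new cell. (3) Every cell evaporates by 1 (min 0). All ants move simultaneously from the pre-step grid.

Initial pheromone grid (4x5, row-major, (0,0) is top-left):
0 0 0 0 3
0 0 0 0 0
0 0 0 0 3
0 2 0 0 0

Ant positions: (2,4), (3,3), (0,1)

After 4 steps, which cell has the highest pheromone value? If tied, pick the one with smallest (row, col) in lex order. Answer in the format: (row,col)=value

Step 1: ant0:(2,4)->N->(1,4) | ant1:(3,3)->N->(2,3) | ant2:(0,1)->E->(0,2)
  grid max=2 at (0,4)
Step 2: ant0:(1,4)->N->(0,4) | ant1:(2,3)->E->(2,4) | ant2:(0,2)->E->(0,3)
  grid max=3 at (0,4)
Step 3: ant0:(0,4)->W->(0,3) | ant1:(2,4)->N->(1,4) | ant2:(0,3)->E->(0,4)
  grid max=4 at (0,4)
Step 4: ant0:(0,3)->E->(0,4) | ant1:(1,4)->N->(0,4) | ant2:(0,4)->W->(0,3)
  grid max=7 at (0,4)
Final grid:
  0 0 0 3 7
  0 0 0 0 0
  0 0 0 0 1
  0 0 0 0 0
Max pheromone 7 at (0,4)

Answer: (0,4)=7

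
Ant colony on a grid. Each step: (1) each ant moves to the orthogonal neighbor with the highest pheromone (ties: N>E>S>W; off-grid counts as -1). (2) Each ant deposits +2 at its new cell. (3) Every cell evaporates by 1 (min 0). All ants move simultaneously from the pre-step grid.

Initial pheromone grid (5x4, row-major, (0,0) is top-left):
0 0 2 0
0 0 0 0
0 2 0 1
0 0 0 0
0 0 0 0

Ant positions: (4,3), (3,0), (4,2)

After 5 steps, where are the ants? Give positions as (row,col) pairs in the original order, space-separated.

Step 1: ant0:(4,3)->N->(3,3) | ant1:(3,0)->N->(2,0) | ant2:(4,2)->N->(3,2)
  grid max=1 at (0,2)
Step 2: ant0:(3,3)->W->(3,2) | ant1:(2,0)->E->(2,1) | ant2:(3,2)->E->(3,3)
  grid max=2 at (2,1)
Step 3: ant0:(3,2)->E->(3,3) | ant1:(2,1)->N->(1,1) | ant2:(3,3)->W->(3,2)
  grid max=3 at (3,2)
Step 4: ant0:(3,3)->W->(3,2) | ant1:(1,1)->S->(2,1) | ant2:(3,2)->E->(3,3)
  grid max=4 at (3,2)
Step 5: ant0:(3,2)->E->(3,3) | ant1:(2,1)->N->(1,1) | ant2:(3,3)->W->(3,2)
  grid max=5 at (3,2)

(3,3) (1,1) (3,2)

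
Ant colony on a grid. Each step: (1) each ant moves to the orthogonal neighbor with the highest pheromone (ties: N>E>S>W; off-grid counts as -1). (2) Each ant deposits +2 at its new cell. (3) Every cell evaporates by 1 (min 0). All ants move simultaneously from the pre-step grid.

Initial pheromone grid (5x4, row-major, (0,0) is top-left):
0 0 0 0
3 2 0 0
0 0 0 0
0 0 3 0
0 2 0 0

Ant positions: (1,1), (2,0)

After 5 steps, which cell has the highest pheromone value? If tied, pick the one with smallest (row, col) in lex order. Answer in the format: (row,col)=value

Step 1: ant0:(1,1)->W->(1,0) | ant1:(2,0)->N->(1,0)
  grid max=6 at (1,0)
Step 2: ant0:(1,0)->E->(1,1) | ant1:(1,0)->E->(1,1)
  grid max=5 at (1,0)
Step 3: ant0:(1,1)->W->(1,0) | ant1:(1,1)->W->(1,0)
  grid max=8 at (1,0)
Step 4: ant0:(1,0)->E->(1,1) | ant1:(1,0)->E->(1,1)
  grid max=7 at (1,0)
Step 5: ant0:(1,1)->W->(1,0) | ant1:(1,1)->W->(1,0)
  grid max=10 at (1,0)
Final grid:
  0 0 0 0
  10 5 0 0
  0 0 0 0
  0 0 0 0
  0 0 0 0
Max pheromone 10 at (1,0)

Answer: (1,0)=10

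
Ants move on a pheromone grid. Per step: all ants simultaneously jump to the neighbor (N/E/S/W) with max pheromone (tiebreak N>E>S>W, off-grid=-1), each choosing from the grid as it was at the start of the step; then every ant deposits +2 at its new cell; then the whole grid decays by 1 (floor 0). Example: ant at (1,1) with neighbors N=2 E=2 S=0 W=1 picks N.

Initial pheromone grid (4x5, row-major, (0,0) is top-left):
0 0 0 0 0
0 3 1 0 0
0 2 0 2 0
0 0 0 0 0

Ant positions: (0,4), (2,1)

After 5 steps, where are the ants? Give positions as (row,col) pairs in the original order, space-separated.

Step 1: ant0:(0,4)->S->(1,4) | ant1:(2,1)->N->(1,1)
  grid max=4 at (1,1)
Step 2: ant0:(1,4)->N->(0,4) | ant1:(1,1)->S->(2,1)
  grid max=3 at (1,1)
Step 3: ant0:(0,4)->S->(1,4) | ant1:(2,1)->N->(1,1)
  grid max=4 at (1,1)
Step 4: ant0:(1,4)->N->(0,4) | ant1:(1,1)->S->(2,1)
  grid max=3 at (1,1)
Step 5: ant0:(0,4)->S->(1,4) | ant1:(2,1)->N->(1,1)
  grid max=4 at (1,1)

(1,4) (1,1)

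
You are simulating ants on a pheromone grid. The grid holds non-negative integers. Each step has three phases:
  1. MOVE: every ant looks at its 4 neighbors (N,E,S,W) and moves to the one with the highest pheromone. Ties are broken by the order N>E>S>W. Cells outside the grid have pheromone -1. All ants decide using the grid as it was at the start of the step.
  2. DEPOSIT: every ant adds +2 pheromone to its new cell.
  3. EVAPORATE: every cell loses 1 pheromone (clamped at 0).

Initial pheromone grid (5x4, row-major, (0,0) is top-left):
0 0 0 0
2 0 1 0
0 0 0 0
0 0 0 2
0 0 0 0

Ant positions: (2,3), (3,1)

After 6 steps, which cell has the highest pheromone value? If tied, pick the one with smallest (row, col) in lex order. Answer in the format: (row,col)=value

Step 1: ant0:(2,3)->S->(3,3) | ant1:(3,1)->N->(2,1)
  grid max=3 at (3,3)
Step 2: ant0:(3,3)->N->(2,3) | ant1:(2,1)->N->(1,1)
  grid max=2 at (3,3)
Step 3: ant0:(2,3)->S->(3,3) | ant1:(1,1)->N->(0,1)
  grid max=3 at (3,3)
Step 4: ant0:(3,3)->N->(2,3) | ant1:(0,1)->E->(0,2)
  grid max=2 at (3,3)
Step 5: ant0:(2,3)->S->(3,3) | ant1:(0,2)->E->(0,3)
  grid max=3 at (3,3)
Step 6: ant0:(3,3)->N->(2,3) | ant1:(0,3)->S->(1,3)
  grid max=2 at (3,3)
Final grid:
  0 0 0 0
  0 0 0 1
  0 0 0 1
  0 0 0 2
  0 0 0 0
Max pheromone 2 at (3,3)

Answer: (3,3)=2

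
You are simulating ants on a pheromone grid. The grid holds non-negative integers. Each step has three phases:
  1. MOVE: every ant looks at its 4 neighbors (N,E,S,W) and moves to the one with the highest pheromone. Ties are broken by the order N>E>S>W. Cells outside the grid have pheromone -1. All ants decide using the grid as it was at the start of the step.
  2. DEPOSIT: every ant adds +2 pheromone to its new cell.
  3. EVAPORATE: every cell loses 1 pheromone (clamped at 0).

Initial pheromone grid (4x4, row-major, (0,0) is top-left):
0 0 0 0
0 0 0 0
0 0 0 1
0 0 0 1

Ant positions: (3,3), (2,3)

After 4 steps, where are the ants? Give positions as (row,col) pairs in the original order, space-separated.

Step 1: ant0:(3,3)->N->(2,3) | ant1:(2,3)->S->(3,3)
  grid max=2 at (2,3)
Step 2: ant0:(2,3)->S->(3,3) | ant1:(3,3)->N->(2,3)
  grid max=3 at (2,3)
Step 3: ant0:(3,3)->N->(2,3) | ant1:(2,3)->S->(3,3)
  grid max=4 at (2,3)
Step 4: ant0:(2,3)->S->(3,3) | ant1:(3,3)->N->(2,3)
  grid max=5 at (2,3)

(3,3) (2,3)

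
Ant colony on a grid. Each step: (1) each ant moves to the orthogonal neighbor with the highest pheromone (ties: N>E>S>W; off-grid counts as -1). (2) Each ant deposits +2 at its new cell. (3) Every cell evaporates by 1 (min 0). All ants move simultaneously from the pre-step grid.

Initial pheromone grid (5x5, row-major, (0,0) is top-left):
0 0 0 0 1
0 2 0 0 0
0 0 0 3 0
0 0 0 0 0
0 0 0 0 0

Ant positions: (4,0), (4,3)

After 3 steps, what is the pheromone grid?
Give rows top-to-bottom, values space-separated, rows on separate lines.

After step 1: ants at (3,0),(3,3)
  0 0 0 0 0
  0 1 0 0 0
  0 0 0 2 0
  1 0 0 1 0
  0 0 0 0 0
After step 2: ants at (2,0),(2,3)
  0 0 0 0 0
  0 0 0 0 0
  1 0 0 3 0
  0 0 0 0 0
  0 0 0 0 0
After step 3: ants at (1,0),(1,3)
  0 0 0 0 0
  1 0 0 1 0
  0 0 0 2 0
  0 0 0 0 0
  0 0 0 0 0

0 0 0 0 0
1 0 0 1 0
0 0 0 2 0
0 0 0 0 0
0 0 0 0 0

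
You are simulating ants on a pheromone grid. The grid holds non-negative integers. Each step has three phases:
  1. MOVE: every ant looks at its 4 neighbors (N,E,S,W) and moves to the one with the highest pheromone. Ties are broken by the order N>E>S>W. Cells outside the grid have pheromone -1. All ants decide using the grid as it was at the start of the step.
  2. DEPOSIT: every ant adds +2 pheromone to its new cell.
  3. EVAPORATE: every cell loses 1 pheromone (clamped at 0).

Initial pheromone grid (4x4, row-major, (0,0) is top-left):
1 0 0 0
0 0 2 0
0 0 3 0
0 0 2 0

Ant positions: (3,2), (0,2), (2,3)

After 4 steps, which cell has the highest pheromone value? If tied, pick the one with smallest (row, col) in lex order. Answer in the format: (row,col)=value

Answer: (2,2)=11

Derivation:
Step 1: ant0:(3,2)->N->(2,2) | ant1:(0,2)->S->(1,2) | ant2:(2,3)->W->(2,2)
  grid max=6 at (2,2)
Step 2: ant0:(2,2)->N->(1,2) | ant1:(1,2)->S->(2,2) | ant2:(2,2)->N->(1,2)
  grid max=7 at (2,2)
Step 3: ant0:(1,2)->S->(2,2) | ant1:(2,2)->N->(1,2) | ant2:(1,2)->S->(2,2)
  grid max=10 at (2,2)
Step 4: ant0:(2,2)->N->(1,2) | ant1:(1,2)->S->(2,2) | ant2:(2,2)->N->(1,2)
  grid max=11 at (2,2)
Final grid:
  0 0 0 0
  0 0 10 0
  0 0 11 0
  0 0 0 0
Max pheromone 11 at (2,2)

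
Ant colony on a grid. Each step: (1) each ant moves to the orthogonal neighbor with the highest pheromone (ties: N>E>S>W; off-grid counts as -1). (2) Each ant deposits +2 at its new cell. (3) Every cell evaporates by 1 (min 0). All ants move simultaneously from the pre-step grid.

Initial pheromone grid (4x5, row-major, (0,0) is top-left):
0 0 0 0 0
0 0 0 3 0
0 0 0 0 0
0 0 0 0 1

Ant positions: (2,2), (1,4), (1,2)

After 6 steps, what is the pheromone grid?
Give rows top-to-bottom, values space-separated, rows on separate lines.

After step 1: ants at (1,2),(1,3),(1,3)
  0 0 0 0 0
  0 0 1 6 0
  0 0 0 0 0
  0 0 0 0 0
After step 2: ants at (1,3),(1,2),(1,2)
  0 0 0 0 0
  0 0 4 7 0
  0 0 0 0 0
  0 0 0 0 0
After step 3: ants at (1,2),(1,3),(1,3)
  0 0 0 0 0
  0 0 5 10 0
  0 0 0 0 0
  0 0 0 0 0
After step 4: ants at (1,3),(1,2),(1,2)
  0 0 0 0 0
  0 0 8 11 0
  0 0 0 0 0
  0 0 0 0 0
After step 5: ants at (1,2),(1,3),(1,3)
  0 0 0 0 0
  0 0 9 14 0
  0 0 0 0 0
  0 0 0 0 0
After step 6: ants at (1,3),(1,2),(1,2)
  0 0 0 0 0
  0 0 12 15 0
  0 0 0 0 0
  0 0 0 0 0

0 0 0 0 0
0 0 12 15 0
0 0 0 0 0
0 0 0 0 0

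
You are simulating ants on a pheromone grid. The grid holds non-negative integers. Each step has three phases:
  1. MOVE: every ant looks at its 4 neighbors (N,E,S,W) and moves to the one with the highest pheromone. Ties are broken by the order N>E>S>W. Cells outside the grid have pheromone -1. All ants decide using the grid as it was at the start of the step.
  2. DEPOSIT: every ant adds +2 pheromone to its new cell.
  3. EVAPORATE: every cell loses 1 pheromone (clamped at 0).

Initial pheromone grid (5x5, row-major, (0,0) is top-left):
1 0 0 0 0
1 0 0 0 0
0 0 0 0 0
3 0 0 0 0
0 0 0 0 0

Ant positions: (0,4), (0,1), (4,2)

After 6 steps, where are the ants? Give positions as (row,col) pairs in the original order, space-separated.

Step 1: ant0:(0,4)->S->(1,4) | ant1:(0,1)->W->(0,0) | ant2:(4,2)->N->(3,2)
  grid max=2 at (0,0)
Step 2: ant0:(1,4)->N->(0,4) | ant1:(0,0)->E->(0,1) | ant2:(3,2)->N->(2,2)
  grid max=1 at (0,0)
Step 3: ant0:(0,4)->S->(1,4) | ant1:(0,1)->W->(0,0) | ant2:(2,2)->N->(1,2)
  grid max=2 at (0,0)
Step 4: ant0:(1,4)->N->(0,4) | ant1:(0,0)->E->(0,1) | ant2:(1,2)->N->(0,2)
  grid max=1 at (0,0)
Step 5: ant0:(0,4)->S->(1,4) | ant1:(0,1)->E->(0,2) | ant2:(0,2)->W->(0,1)
  grid max=2 at (0,1)
Step 6: ant0:(1,4)->N->(0,4) | ant1:(0,2)->W->(0,1) | ant2:(0,1)->E->(0,2)
  grid max=3 at (0,1)

(0,4) (0,1) (0,2)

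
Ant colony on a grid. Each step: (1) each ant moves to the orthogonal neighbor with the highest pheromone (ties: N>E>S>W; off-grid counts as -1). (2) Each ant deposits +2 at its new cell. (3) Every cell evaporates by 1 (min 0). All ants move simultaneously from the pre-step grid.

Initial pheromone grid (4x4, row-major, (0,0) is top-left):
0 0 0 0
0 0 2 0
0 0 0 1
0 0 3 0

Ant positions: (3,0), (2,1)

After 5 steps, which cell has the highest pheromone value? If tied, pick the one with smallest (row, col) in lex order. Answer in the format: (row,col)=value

Step 1: ant0:(3,0)->N->(2,0) | ant1:(2,1)->N->(1,1)
  grid max=2 at (3,2)
Step 2: ant0:(2,0)->N->(1,0) | ant1:(1,1)->E->(1,2)
  grid max=2 at (1,2)
Step 3: ant0:(1,0)->N->(0,0) | ant1:(1,2)->N->(0,2)
  grid max=1 at (0,0)
Step 4: ant0:(0,0)->E->(0,1) | ant1:(0,2)->S->(1,2)
  grid max=2 at (1,2)
Step 5: ant0:(0,1)->E->(0,2) | ant1:(1,2)->N->(0,2)
  grid max=3 at (0,2)
Final grid:
  0 0 3 0
  0 0 1 0
  0 0 0 0
  0 0 0 0
Max pheromone 3 at (0,2)

Answer: (0,2)=3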